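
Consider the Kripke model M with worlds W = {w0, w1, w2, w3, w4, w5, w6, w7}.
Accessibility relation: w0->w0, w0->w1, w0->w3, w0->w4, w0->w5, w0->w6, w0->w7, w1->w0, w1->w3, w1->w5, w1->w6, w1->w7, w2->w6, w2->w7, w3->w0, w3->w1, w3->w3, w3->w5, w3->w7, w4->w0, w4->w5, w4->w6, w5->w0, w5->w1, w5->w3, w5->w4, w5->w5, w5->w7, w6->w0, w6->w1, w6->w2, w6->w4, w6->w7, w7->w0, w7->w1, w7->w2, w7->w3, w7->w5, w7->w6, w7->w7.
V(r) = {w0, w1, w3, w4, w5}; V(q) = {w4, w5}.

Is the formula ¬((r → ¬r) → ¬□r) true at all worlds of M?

Let φ = ¬((r → ¬r) → ¬□r). Evaluate φ at each world:
  w0 (successors {w0, w1, w3, w4, w5, w6, w7}): φ is false.
  w1 (successors {w0, w3, w5, w6, w7}): φ is false.
  w2 (successors {w6, w7}): φ is false.
  w3 (successors {w0, w1, w3, w5, w7}): φ is false.
  w4 (successors {w0, w5, w6}): φ is false.
  w5 (successors {w0, w1, w3, w4, w5, w7}): φ is false.
  w6 (successors {w0, w1, w2, w4, w7}): φ is false.
  w7 (successors {w0, w1, w2, w3, w5, w6, w7}): φ is false.
Detail at w0 (counterexample):
  At w0: (r → ¬r) → ¬□r is true, so ¬((r → ¬r) → ¬□r) is false.
    At w0: r → ¬r is false, ¬□r is true, so (r → ¬r) → ¬□r is true.
      At w0: □r is false, so ¬□r is true.

No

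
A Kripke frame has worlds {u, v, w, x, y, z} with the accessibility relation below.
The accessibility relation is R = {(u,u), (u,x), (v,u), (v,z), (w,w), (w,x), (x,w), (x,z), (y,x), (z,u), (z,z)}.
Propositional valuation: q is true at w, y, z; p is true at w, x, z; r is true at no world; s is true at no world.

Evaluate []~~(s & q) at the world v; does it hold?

At v: []~~(s & q) requires ~~(s & q) at every successor {u, z}.
  ~~(s & q) fails at u, so []~~(s & q) is false at v.

No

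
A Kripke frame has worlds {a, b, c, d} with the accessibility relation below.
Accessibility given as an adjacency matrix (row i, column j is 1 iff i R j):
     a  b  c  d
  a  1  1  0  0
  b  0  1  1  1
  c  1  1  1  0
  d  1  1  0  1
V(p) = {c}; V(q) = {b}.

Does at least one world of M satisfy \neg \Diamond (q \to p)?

No

Recall that \Diamond ψ holds at a world iff ψ holds at some accessible world.
Let φ = \neg \Diamond (q \to p). Evaluate φ at each world:
  a (successors {a, b}): φ is false.
  b (successors {b, c, d}): φ is false.
  c (successors {a, b, c}): φ is false.
  d (successors {a, b, d}): φ is false.
For instance, at a:
  At a: \Diamond (q \to p) is true, so \neg \Diamond (q \to p) is false.
    At a: \Diamond (q \to p) requires q \to p at some successor in {a, b}.
      q \to p holds at a, so \Diamond (q \to p) is true at a.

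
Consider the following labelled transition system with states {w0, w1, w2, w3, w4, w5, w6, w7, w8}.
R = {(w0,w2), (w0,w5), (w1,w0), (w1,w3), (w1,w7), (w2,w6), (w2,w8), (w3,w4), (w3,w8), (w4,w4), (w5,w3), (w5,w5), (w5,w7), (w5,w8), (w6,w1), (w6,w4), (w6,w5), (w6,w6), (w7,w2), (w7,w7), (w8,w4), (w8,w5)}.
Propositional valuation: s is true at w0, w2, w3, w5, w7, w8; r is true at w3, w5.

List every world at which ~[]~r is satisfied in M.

w0, w1, w5, w6, w8

Let φ = ~[]~r. Evaluate φ at each world:
  w0 (successors {w2, w5}): φ is true.
  w1 (successors {w0, w3, w7}): φ is true.
  w2 (successors {w6, w8}): φ is false.
  w3 (successors {w4, w8}): φ is false.
  w4 (successors {w4}): φ is false.
  w5 (successors {w3, w5, w7, w8}): φ is true.
  w6 (successors {w1, w4, w5, w6}): φ is true.
  w7 (successors {w2, w7}): φ is false.
  w8 (successors {w4, w5}): φ is true.
For instance, at w5:
  At w5: []~r is false, so ~[]~r is true.
    At w5: []~r requires ~r at every successor {w3, w5, w7, w8}.
      ~r fails at w3, so []~r is false at w5.
Satisfying worlds: {w0, w1, w5, w6, w8}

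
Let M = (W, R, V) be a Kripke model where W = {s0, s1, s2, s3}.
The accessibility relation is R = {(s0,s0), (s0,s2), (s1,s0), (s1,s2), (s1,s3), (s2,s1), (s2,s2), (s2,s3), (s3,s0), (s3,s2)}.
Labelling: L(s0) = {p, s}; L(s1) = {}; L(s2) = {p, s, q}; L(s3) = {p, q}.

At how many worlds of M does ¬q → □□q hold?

Let φ = ¬q → □□q. Evaluate φ at each world:
  s0 (successors {s0, s2}): φ is false.
  s1 (successors {s0, s2, s3}): φ is false.
  s2 (successors {s1, s2, s3}): φ is true.
  s3 (successors {s0, s2}): φ is true.
For instance, at s2:
  At s2: ¬q is false, □□q is false, so ¬q → □□q is true.
    At s2: □□q requires □q at every successor {s1, s2, s3}.
      □q fails at s1, so □□q is false at s2.
Satisfying worlds: {s2, s3}

2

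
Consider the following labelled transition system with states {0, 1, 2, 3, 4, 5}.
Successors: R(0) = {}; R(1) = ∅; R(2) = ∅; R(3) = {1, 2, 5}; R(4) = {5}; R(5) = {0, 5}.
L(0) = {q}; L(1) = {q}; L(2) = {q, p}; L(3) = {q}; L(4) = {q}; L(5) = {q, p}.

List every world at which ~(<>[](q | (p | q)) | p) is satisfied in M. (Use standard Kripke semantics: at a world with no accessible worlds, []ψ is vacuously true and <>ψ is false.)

0, 1

Let φ = ~(<>[](q | (p | q)) | p). Evaluate φ at each world:
  0 (successors ∅): φ is true.
  1 (successors ∅): φ is true.
  2 (successors ∅): φ is false.
  3 (successors {1, 2, 5}): φ is false.
  4 (successors {5}): φ is false.
  5 (successors {0, 5}): φ is false.
For instance, at 3:
  At 3: <>[](q | (p | q)) | p is true, so ~(<>[](q | (p | q)) | p) is false.
    At 3: <>[](q | (p | q)) is true, p is false, so <>[](q | (p | q)) | p is true.
      At 3: <>[](q | (p | q)) requires [](q | (p | q)) at some successor in {1, 2, 5}.
        [](q | (p | q)) holds at 1, so <>[](q | (p | q)) is true at 3.
Satisfying worlds: {0, 1}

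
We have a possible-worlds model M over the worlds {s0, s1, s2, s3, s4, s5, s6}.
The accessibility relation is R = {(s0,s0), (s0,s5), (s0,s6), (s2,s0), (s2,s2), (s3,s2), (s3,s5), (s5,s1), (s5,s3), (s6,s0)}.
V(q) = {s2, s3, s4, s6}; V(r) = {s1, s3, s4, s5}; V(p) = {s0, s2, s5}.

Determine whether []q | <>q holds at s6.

No

At s6: []q is false, <>q is false, so []q | <>q is false.
  At s6: []q requires q at every successor {s0}.
    q fails at s0, so []q is false at s6.
  At s6: <>q requires q at some successor in {s0}.
    At s0: q is false.
  So <>q is false at s6.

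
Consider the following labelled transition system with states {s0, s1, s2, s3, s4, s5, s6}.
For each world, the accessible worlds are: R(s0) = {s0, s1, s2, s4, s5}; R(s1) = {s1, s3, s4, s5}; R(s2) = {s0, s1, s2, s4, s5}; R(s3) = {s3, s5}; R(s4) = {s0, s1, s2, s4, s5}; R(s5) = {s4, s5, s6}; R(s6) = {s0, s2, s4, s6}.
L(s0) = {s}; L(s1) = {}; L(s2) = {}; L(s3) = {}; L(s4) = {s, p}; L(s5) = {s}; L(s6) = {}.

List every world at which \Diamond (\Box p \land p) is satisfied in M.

Recall that \Box ψ holds at a world iff ψ holds at every accessible world, and \Diamond ψ holds iff ψ holds at some accessible world.
Let φ = \Diamond (\Box p \land p). Evaluate φ at each world:
  s0 (successors {s0, s1, s2, s4, s5}): φ is false.
  s1 (successors {s1, s3, s4, s5}): φ is false.
  s2 (successors {s0, s1, s2, s4, s5}): φ is false.
  s3 (successors {s3, s5}): φ is false.
  s4 (successors {s0, s1, s2, s4, s5}): φ is false.
  s5 (successors {s4, s5, s6}): φ is false.
  s6 (successors {s0, s2, s4, s6}): φ is false.
For instance, at s2:
  At s2: \Diamond (\Box p \land p) requires \Box p \land p at some successor in {s0, s1, s2, s4, s5}.
    At s0: \Box p \land p is false.
    At s1: \Box p \land p is false.
    At s2: \Box p \land p is false.
    At s4: \Box p \land p is false.
    At s5: \Box p \land p is false.
  So \Diamond (\Box p \land p) is false at s2.
Satisfying worlds: none.

none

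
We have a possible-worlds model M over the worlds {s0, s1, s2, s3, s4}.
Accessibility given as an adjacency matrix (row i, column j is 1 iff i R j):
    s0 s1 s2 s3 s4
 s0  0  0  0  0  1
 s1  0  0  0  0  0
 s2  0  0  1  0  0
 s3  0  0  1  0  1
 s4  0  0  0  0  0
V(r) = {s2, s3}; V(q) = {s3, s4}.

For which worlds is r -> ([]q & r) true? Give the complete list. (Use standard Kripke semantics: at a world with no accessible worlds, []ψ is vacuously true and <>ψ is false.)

s0, s1, s4

Let φ = r -> ([]q & r). Evaluate φ at each world:
  s0 (successors {s4}): φ is true.
  s1 (successors ∅): φ is true.
  s2 (successors {s2}): φ is false.
  s3 (successors {s2, s4}): φ is false.
  s4 (successors ∅): φ is true.
For instance, at s2:
  At s2: r is true, []q & r is false, so r -> ([]q & r) is false.
    At s2: []q is false, r is true, so []q & r is false.
      At s2: []q requires q at every successor {s2}.
        q fails at s2, so []q is false at s2.
Satisfying worlds: {s0, s1, s4}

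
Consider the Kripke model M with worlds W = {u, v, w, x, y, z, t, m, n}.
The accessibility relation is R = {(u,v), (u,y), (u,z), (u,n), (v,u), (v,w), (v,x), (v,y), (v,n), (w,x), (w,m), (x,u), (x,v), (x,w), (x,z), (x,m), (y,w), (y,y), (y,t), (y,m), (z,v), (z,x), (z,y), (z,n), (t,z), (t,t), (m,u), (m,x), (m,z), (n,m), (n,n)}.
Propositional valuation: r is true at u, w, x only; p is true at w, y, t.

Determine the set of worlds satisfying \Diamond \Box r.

Let φ = \Diamond \Box r. Evaluate φ at each world:
  u (successors {v, y, z, n}): φ is false.
  v (successors {u, w, x, y, n}): φ is false.
  w (successors {x, m}): φ is false.
  x (successors {u, v, w, z, m}): φ is false.
  y (successors {w, y, t, m}): φ is false.
  z (successors {v, x, y, n}): φ is false.
  t (successors {z, t}): φ is false.
  m (successors {u, x, z}): φ is false.
  n (successors {m, n}): φ is false.
For instance, at w:
  At w: \Diamond \Box r requires \Box r at some successor in {x, m}.
    At x: \Box r is false.
    At m: \Box r is false.
  So \Diamond \Box r is false at w.
Satisfying worlds: none.

none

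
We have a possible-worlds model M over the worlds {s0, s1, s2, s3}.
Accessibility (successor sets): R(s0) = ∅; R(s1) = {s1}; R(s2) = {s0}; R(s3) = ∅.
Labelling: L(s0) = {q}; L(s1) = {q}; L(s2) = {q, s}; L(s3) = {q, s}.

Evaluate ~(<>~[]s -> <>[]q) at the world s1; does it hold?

Recall that []ψ holds at a world iff ψ holds at every accessible world, and <>ψ holds iff ψ holds at some accessible world.
At s1: <>~[]s -> <>[]q is true, so ~(<>~[]s -> <>[]q) is false.
  At s1: <>~[]s is true, <>[]q is true, so <>~[]s -> <>[]q is true.
    At s1: <>~[]s requires ~[]s at some successor in {s1}.
      ~[]s holds at s1, so <>~[]s is true at s1.
    At s1: <>[]q requires []q at some successor in {s1}.
      []q holds at s1, so <>[]q is true at s1.

No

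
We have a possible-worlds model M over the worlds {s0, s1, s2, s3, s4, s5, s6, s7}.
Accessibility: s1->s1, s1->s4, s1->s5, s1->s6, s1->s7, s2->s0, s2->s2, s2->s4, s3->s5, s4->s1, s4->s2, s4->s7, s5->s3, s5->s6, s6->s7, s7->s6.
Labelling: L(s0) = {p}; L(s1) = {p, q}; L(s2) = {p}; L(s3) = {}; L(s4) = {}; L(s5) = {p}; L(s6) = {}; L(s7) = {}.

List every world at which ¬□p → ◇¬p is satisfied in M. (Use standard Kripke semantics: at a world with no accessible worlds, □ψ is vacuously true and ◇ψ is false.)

s0, s1, s2, s3, s4, s5, s6, s7

Recall that □ψ holds at a world iff ψ holds at every accessible world, and ◇ψ holds iff ψ holds at some accessible world.
Let φ = ¬□p → ◇¬p. Evaluate φ at each world:
  s0 (successors ∅): φ is true.
  s1 (successors {s1, s4, s5, s6, s7}): φ is true.
  s2 (successors {s0, s2, s4}): φ is true.
  s3 (successors {s5}): φ is true.
  s4 (successors {s1, s2, s7}): φ is true.
  s5 (successors {s3, s6}): φ is true.
  s6 (successors {s7}): φ is true.
  s7 (successors {s6}): φ is true.
For instance, at s5:
  At s5: ¬□p is true, ◇¬p is true, so ¬□p → ◇¬p is true.
    At s5: □p is false, so ¬□p is true.
      At s5: □p requires p at every successor {s3, s6}.
        p fails at s3, so □p is false at s5.
    At s5: ◇¬p requires ¬p at some successor in {s3, s6}.
      ¬p holds at s3, so ◇¬p is true at s5.
Satisfying worlds: {s0, s1, s2, s3, s4, s5, s6, s7}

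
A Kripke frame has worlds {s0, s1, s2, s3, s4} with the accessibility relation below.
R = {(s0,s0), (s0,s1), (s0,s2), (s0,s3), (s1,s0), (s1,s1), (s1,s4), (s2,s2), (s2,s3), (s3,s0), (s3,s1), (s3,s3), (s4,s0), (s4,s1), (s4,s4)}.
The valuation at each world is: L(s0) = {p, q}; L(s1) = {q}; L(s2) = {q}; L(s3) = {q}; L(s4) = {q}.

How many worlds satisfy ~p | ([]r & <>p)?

Let φ = ~p | ([]r & <>p). Evaluate φ at each world:
  s0 (successors {s0, s1, s2, s3}): φ is false.
  s1 (successors {s0, s1, s4}): φ is true.
  s2 (successors {s2, s3}): φ is true.
  s3 (successors {s0, s1, s3}): φ is true.
  s4 (successors {s0, s1, s4}): φ is true.
For instance, at s1:
  At s1: ~p is true, []r & <>p is false, so ~p | ([]r & <>p) is true.
    At s1: []r is false, <>p is true, so []r & <>p is false.
      At s1: []r requires r at every successor {s0, s1, s4}.
        r fails at s0, so []r is false at s1.
      At s1: <>p requires p at some successor in {s0, s1, s4}.
        p holds at s0, so <>p is true at s1.
Satisfying worlds: {s1, s2, s3, s4}

4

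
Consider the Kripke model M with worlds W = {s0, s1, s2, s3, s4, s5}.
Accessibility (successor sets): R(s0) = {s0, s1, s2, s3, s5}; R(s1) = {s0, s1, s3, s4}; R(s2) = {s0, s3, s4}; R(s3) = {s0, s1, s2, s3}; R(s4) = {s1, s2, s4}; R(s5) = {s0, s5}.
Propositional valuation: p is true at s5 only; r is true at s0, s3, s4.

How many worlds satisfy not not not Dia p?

Recall that Dia ψ holds at a world iff ψ holds at some accessible world.
Let φ = not not not Dia p. Evaluate φ at each world:
  s0 (successors {s0, s1, s2, s3, s5}): φ is false.
  s1 (successors {s0, s1, s3, s4}): φ is true.
  s2 (successors {s0, s3, s4}): φ is true.
  s3 (successors {s0, s1, s2, s3}): φ is true.
  s4 (successors {s1, s2, s4}): φ is true.
  s5 (successors {s0, s5}): φ is false.
For instance, at s1:
  At s1: not not Dia p is false, so not not not Dia p is true.
    At s1: not Dia p is true, so not not Dia p is false.
      At s1: Dia p is false, so not Dia p is true.
Satisfying worlds: {s1, s2, s3, s4}

4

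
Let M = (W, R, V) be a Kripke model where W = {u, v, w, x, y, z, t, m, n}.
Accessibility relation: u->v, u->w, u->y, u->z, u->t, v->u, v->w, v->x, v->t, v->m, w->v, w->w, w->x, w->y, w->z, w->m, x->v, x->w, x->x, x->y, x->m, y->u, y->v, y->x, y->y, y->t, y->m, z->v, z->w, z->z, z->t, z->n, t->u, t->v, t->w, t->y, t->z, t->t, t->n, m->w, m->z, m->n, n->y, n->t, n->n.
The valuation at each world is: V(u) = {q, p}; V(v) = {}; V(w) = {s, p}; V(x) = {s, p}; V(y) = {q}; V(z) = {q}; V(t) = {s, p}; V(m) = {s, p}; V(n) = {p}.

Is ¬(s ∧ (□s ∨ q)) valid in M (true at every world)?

Yes

Let φ = ¬(s ∧ (□s ∨ q)). Evaluate φ at each world:
  u (successors {v, w, y, z, t}): φ is true.
  v (successors {u, w, x, t, m}): φ is true.
  w (successors {v, w, x, y, z, m}): φ is true.
  x (successors {v, w, x, y, m}): φ is true.
  y (successors {u, v, x, y, t, m}): φ is true.
  z (successors {v, w, z, t, n}): φ is true.
  t (successors {u, v, w, y, z, t, n}): φ is true.
  m (successors {w, z, n}): φ is true.
  n (successors {y, t, n}): φ is true.
For instance, at x:
  At x: s ∧ (□s ∨ q) is false, so ¬(s ∧ (□s ∨ q)) is true.
    At x: s is true, □s ∨ q is false, so s ∧ (□s ∨ q) is false.
      At x: □s is false, q is false, so □s ∨ q is false.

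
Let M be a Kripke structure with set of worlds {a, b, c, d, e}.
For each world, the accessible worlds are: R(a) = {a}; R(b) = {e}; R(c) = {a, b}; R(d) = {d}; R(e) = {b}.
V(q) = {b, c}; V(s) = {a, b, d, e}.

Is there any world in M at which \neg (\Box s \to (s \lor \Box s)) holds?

No

Recall that \Box ψ holds at a world iff ψ holds at every accessible world, and \Diamond ψ holds iff ψ holds at some accessible world.
Let φ = \neg (\Box s \to (s \lor \Box s)). Evaluate φ at each world:
  a (successors {a}): φ is false.
  b (successors {e}): φ is false.
  c (successors {a, b}): φ is false.
  d (successors {d}): φ is false.
  e (successors {b}): φ is false.
For instance, at e:
  At e: \Box s \to (s \lor \Box s) is true, so \neg (\Box s \to (s \lor \Box s)) is false.
    At e: \Box s is true, s \lor \Box s is true, so \Box s \to (s \lor \Box s) is true.
      At e: \Box s requires s at every successor {b}.
        At b: s is true.
      So \Box s is true at e.
      At e: s is true, \Box s is true, so s \lor \Box s is true.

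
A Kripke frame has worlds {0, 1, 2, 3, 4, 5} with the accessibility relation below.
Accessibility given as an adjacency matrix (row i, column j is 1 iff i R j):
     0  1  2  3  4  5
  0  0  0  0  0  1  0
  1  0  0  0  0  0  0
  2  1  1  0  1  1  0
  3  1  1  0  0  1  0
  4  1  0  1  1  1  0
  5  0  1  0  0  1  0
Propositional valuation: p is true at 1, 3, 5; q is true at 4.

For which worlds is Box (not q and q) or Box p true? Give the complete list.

1

Let φ = Box (not q and q) or Box p. Evaluate φ at each world:
  0 (successors {4}): φ is false.
  1 (successors ∅): φ is true.
  2 (successors {0, 1, 3, 4}): φ is false.
  3 (successors {0, 1, 4}): φ is false.
  4 (successors {0, 2, 3, 4}): φ is false.
  5 (successors {1, 4}): φ is false.
For instance, at 4:
  At 4: Box (not q and q) is false, Box p is false, so Box (not q and q) or Box p is false.
    At 4: Box (not q and q) requires not q and q at every successor {0, 2, 3, 4}.
      not q and q fails at 0, so Box (not q and q) is false at 4.
    At 4: Box p requires p at every successor {0, 2, 3, 4}.
      p fails at 0, so Box p is false at 4.
Satisfying worlds: {1}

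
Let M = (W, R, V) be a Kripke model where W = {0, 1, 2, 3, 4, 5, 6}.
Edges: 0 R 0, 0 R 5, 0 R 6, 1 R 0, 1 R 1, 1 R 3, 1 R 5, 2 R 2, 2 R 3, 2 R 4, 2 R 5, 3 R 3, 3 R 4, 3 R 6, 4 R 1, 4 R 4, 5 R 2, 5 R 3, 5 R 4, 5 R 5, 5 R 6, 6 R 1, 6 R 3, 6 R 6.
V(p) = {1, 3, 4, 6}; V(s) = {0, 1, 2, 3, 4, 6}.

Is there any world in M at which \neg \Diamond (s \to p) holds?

Recall that \Diamond ψ holds at a world iff ψ holds at some accessible world.
Let φ = \neg \Diamond (s \to p). Evaluate φ at each world:
  0 (successors {0, 5, 6}): φ is false.
  1 (successors {0, 1, 3, 5}): φ is false.
  2 (successors {2, 3, 4, 5}): φ is false.
  3 (successors {3, 4, 6}): φ is false.
  4 (successors {1, 4}): φ is false.
  5 (successors {2, 3, 4, 5, 6}): φ is false.
  6 (successors {1, 3, 6}): φ is false.
For instance, at 6:
  At 6: \Diamond (s \to p) is true, so \neg \Diamond (s \to p) is false.
    At 6: \Diamond (s \to p) requires s \to p at some successor in {1, 3, 6}.
      s \to p holds at 1, so \Diamond (s \to p) is true at 6.

No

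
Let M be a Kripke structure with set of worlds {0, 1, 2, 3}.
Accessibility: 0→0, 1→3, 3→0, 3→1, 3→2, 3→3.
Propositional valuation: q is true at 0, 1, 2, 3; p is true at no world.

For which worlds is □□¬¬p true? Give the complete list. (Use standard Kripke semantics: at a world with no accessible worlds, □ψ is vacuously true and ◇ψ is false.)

Let φ = □□¬¬p. Evaluate φ at each world:
  0 (successors {0}): φ is false.
  1 (successors {3}): φ is false.
  2 (successors ∅): φ is true.
  3 (successors {0, 1, 2, 3}): φ is false.
For instance, at 3:
  At 3: □□¬¬p requires □¬¬p at every successor {0, 1, 2, 3}.
    □¬¬p fails at 0, so □□¬¬p is false at 3.
      At 0: □¬¬p requires ¬¬p at every successor {0}.
        ¬¬p fails at 0, so □¬¬p is false at 0.
Satisfying worlds: {2}

2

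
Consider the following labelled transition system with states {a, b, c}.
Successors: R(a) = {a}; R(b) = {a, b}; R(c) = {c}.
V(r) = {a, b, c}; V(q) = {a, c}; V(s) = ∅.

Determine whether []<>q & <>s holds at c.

Recall that []ψ holds at a world iff ψ holds at every accessible world, and <>ψ holds iff ψ holds at some accessible world.
At c: []<>q is true, <>s is false, so []<>q & <>s is false.
  At c: []<>q requires <>q at every successor {c}.
      At c: <>q requires q at some successor in {c}.
        q holds at c, so <>q is true at c.
  So []<>q is true at c.
  At c: <>s requires s at some successor in {c}.
    At c: s is false.
  So <>s is false at c.

No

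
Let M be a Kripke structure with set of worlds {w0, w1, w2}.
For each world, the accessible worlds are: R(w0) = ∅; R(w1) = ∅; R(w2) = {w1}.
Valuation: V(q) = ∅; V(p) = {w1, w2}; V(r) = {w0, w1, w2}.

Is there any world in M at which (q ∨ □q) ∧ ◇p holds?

No

Let φ = (q ∨ □q) ∧ ◇p. Evaluate φ at each world:
  w0 (successors ∅): φ is false.
  w1 (successors ∅): φ is false.
  w2 (successors {w1}): φ is false.
For instance, at w2:
  At w2: q ∨ □q is false, ◇p is true, so (q ∨ □q) ∧ ◇p is false.
    At w2: q is false, □q is false, so q ∨ □q is false.
      At w2: □q requires q at every successor {w1}.
        q fails at w1, so □q is false at w2.
    At w2: ◇p requires p at some successor in {w1}.
      p holds at w1, so ◇p is true at w2.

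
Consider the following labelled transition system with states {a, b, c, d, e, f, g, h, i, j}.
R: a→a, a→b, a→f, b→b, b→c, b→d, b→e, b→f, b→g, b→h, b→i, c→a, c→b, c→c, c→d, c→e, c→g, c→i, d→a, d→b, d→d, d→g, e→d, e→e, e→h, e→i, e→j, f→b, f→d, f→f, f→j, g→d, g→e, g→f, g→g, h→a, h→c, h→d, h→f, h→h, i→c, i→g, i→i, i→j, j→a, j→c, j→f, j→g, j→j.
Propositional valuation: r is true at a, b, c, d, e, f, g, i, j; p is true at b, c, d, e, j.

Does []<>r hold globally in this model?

Yes

Recall that []ψ holds at a world iff ψ holds at every accessible world, and <>ψ holds iff ψ holds at some accessible world.
Let φ = []<>r. Evaluate φ at each world:
  a (successors {a, b, f}): φ is true.
  b (successors {b, c, d, e, f, g, h, i}): φ is true.
  c (successors {a, b, c, d, e, g, i}): φ is true.
  d (successors {a, b, d, g}): φ is true.
  e (successors {d, e, h, i, j}): φ is true.
  f (successors {b, d, f, j}): φ is true.
  g (successors {d, e, f, g}): φ is true.
  h (successors {a, c, d, f, h}): φ is true.
  i (successors {c, g, i, j}): φ is true.
  j (successors {a, c, f, g, j}): φ is true.
For instance, at e:
  At e: []<>r requires <>r at every successor {d, e, h, i, j}.
    At d: <>r is true.
    At e: <>r is true.
    At h: <>r is true.
    At i: <>r is true.
    At j: <>r is true.
  So []<>r is true at e.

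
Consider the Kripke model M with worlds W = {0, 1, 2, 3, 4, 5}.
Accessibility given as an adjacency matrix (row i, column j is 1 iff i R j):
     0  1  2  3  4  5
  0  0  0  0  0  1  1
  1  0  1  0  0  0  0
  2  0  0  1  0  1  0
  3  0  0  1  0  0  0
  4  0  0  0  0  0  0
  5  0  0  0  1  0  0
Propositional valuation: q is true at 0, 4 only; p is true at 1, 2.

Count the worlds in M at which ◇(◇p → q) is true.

2

Let φ = ◇(◇p → q). Evaluate φ at each world:
  0 (successors {4, 5}): φ is true.
  1 (successors {1}): φ is false.
  2 (successors {2, 4}): φ is true.
  3 (successors {2}): φ is false.
  4 (successors ∅): φ is false.
  5 (successors {3}): φ is false.
For instance, at 0:
  At 0: ◇(◇p → q) requires ◇p → q at some successor in {4, 5}.
    ◇p → q holds at 4, so ◇(◇p → q) is true at 0.
      At 4: ◇p is false, q is true, so ◇p → q is true.
Satisfying worlds: {0, 2}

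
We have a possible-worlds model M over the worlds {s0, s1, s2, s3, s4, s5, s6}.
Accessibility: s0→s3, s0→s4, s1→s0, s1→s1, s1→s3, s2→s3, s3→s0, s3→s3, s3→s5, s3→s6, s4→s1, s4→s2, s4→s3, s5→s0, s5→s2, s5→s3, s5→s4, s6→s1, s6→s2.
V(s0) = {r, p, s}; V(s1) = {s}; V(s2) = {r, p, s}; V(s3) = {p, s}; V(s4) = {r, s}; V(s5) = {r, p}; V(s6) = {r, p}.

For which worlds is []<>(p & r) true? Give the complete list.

s0, s2

Let φ = []<>(p & r). Evaluate φ at each world:
  s0 (successors {s3, s4}): φ is true.
  s1 (successors {s0, s1, s3}): φ is false.
  s2 (successors {s3}): φ is true.
  s3 (successors {s0, s3, s5, s6}): φ is false.
  s4 (successors {s1, s2, s3}): φ is false.
  s5 (successors {s0, s2, s3, s4}): φ is false.
  s6 (successors {s1, s2}): φ is false.
For instance, at s3:
  At s3: []<>(p & r) requires <>(p & r) at every successor {s0, s3, s5, s6}.
    <>(p & r) fails at s0, so []<>(p & r) is false at s3.
      At s0: <>(p & r) requires p & r at some successor in {s3, s4}.
        At s3: p & r is false.
        At s4: p & r is false.
      So <>(p & r) is false at s0.
Satisfying worlds: {s0, s2}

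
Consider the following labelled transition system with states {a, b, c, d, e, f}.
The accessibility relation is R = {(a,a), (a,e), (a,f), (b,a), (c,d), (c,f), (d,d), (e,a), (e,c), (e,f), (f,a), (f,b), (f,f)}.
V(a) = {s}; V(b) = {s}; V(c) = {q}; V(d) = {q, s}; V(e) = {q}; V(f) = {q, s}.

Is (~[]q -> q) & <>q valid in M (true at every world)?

No

Let φ = (~[]q -> q) & <>q. Evaluate φ at each world:
  a (successors {a, e, f}): φ is false.
  b (successors {a}): φ is false.
  c (successors {d, f}): φ is true.
  d (successors {d}): φ is true.
  e (successors {a, c, f}): φ is true.
  f (successors {a, b, f}): φ is true.
Detail at a (counterexample):
  At a: ~[]q -> q is false, <>q is true, so (~[]q -> q) & <>q is false.
    At a: ~[]q is true, q is false, so ~[]q -> q is false.
      At a: []q is false, so ~[]q is true.
    At a: <>q requires q at some successor in {a, e, f}.
      q holds at e, so <>q is true at a.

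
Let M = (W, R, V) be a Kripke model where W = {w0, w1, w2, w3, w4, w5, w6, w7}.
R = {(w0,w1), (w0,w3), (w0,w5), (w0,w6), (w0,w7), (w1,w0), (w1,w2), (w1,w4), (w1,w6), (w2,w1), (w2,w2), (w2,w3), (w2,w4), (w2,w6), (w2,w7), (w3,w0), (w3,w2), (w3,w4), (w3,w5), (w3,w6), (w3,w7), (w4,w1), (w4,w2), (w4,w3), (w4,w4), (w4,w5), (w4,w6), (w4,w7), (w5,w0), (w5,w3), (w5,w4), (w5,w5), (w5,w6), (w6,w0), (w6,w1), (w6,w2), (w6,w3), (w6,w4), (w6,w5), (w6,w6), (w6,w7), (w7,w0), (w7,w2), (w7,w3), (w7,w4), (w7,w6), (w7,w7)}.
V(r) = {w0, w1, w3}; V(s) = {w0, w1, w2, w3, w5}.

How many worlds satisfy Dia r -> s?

5

Recall that Dia ψ holds at a world iff ψ holds at some accessible world.
Let φ = Dia r -> s. Evaluate φ at each world:
  w0 (successors {w1, w3, w5, w6, w7}): φ is true.
  w1 (successors {w0, w2, w4, w6}): φ is true.
  w2 (successors {w1, w2, w3, w4, w6, w7}): φ is true.
  w3 (successors {w0, w2, w4, w5, w6, w7}): φ is true.
  w4 (successors {w1, w2, w3, w4, w5, w6, w7}): φ is false.
  w5 (successors {w0, w3, w4, w5, w6}): φ is true.
  w6 (successors {w0, w1, w2, w3, w4, w5, w6, w7}): φ is false.
  w7 (successors {w0, w2, w3, w4, w6, w7}): φ is false.
For instance, at w0:
  At w0: Dia r is true, s is true, so Dia r -> s is true.
    At w0: Dia r requires r at some successor in {w1, w3, w5, w6, w7}.
      r holds at w1, so Dia r is true at w0.
Satisfying worlds: {w0, w1, w2, w3, w5}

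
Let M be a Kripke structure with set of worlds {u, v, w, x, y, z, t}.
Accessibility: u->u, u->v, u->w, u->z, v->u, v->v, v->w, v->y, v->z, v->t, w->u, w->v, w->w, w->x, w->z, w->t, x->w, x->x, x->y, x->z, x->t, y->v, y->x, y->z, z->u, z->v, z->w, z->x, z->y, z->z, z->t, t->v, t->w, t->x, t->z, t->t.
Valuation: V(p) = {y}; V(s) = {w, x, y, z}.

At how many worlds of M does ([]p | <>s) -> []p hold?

Recall that []ψ holds at a world iff ψ holds at every accessible world, and <>ψ holds iff ψ holds at some accessible world.
Let φ = ([]p | <>s) -> []p. Evaluate φ at each world:
  u (successors {u, v, w, z}): φ is false.
  v (successors {u, v, w, y, z, t}): φ is false.
  w (successors {u, v, w, x, z, t}): φ is false.
  x (successors {w, x, y, z, t}): φ is false.
  y (successors {v, x, z}): φ is false.
  z (successors {u, v, w, x, y, z, t}): φ is false.
  t (successors {v, w, x, z, t}): φ is false.
For instance, at z:
  At z: []p | <>s is true, []p is false, so ([]p | <>s) -> []p is false.
    At z: []p is false, <>s is true, so []p | <>s is true.
      At z: []p requires p at every successor {u, v, w, x, y, z, t}.
        p fails at u, so []p is false at z.
      At z: <>s requires s at some successor in {u, v, w, x, y, z, t}.
        s holds at w, so <>s is true at z.
    At z: []p requires p at every successor {u, v, w, x, y, z, t}.
      p fails at u, so []p is false at z.
Satisfying worlds: none.

0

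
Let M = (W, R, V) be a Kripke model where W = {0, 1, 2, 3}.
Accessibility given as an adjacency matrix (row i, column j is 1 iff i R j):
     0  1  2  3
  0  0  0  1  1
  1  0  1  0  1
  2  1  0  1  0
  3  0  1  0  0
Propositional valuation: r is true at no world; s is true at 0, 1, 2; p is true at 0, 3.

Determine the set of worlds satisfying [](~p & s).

3

Let φ = [](~p & s). Evaluate φ at each world:
  0 (successors {2, 3}): φ is false.
  1 (successors {1, 3}): φ is false.
  2 (successors {0, 2}): φ is false.
  3 (successors {1}): φ is true.
For instance, at 1:
  At 1: [](~p & s) requires ~p & s at every successor {1, 3}.
    ~p & s fails at 3, so [](~p & s) is false at 1.
Satisfying worlds: {3}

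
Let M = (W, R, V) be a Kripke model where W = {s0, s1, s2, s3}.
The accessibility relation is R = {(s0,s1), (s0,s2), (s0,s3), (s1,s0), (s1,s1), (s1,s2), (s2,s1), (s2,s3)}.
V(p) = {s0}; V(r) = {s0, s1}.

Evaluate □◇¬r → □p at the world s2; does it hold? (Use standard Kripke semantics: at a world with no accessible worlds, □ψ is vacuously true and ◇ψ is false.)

At s2: □◇¬r is false, □p is false, so □◇¬r → □p is true.
  At s2: □◇¬r requires ◇¬r at every successor {s1, s3}.
    ◇¬r fails at s3, so □◇¬r is false at s2.
      At s3: no accessible worlds, so ◇¬r is false.
  At s2: □p requires p at every successor {s1, s3}.
    p fails at s1, so □p is false at s2.

Yes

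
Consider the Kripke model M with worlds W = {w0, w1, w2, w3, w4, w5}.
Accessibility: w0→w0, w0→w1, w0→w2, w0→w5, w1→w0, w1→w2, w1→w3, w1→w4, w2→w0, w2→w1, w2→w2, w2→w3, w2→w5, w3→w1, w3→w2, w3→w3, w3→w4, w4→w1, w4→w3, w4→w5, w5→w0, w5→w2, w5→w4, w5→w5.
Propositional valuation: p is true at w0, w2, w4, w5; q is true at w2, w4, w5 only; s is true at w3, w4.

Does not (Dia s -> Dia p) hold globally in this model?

No

Let φ = not (Dia s -> Dia p). Evaluate φ at each world:
  w0 (successors {w0, w1, w2, w5}): φ is false.
  w1 (successors {w0, w2, w3, w4}): φ is false.
  w2 (successors {w0, w1, w2, w3, w5}): φ is false.
  w3 (successors {w1, w2, w3, w4}): φ is false.
  w4 (successors {w1, w3, w5}): φ is false.
  w5 (successors {w0, w2, w4, w5}): φ is false.
Detail at w0 (counterexample):
  At w0: Dia s -> Dia p is true, so not (Dia s -> Dia p) is false.
    At w0: Dia s is false, Dia p is true, so Dia s -> Dia p is true.
      At w0: Dia s requires s at some successor in {w0, w1, w2, w5}.
        At w0: s is false.
        At w1: s is false.
        At w2: s is false.
        At w5: s is false.
      So Dia s is false at w0.
      At w0: Dia p requires p at some successor in {w0, w1, w2, w5}.
        p holds at w0, so Dia p is true at w0.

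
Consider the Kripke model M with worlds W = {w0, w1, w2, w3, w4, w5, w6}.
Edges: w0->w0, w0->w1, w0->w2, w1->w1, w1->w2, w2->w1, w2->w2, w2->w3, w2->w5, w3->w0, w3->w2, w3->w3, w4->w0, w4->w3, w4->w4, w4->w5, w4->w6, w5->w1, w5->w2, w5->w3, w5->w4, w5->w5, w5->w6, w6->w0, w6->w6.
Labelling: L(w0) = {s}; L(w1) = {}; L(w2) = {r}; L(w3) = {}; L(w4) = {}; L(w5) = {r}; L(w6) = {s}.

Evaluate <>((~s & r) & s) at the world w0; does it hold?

At w0: <>((~s & r) & s) requires (~s & r) & s at some successor in {w0, w1, w2}.
  At w0: (~s & r) & s is false.
  At w1: (~s & r) & s is false.
  At w2: (~s & r) & s is false.
So <>((~s & r) & s) is false at w0.

No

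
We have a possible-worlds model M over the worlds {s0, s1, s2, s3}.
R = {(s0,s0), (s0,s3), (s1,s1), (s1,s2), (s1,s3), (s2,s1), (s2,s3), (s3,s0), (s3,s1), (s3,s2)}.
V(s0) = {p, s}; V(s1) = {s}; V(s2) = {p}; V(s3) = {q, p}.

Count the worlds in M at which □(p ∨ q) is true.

Recall that □ψ holds at a world iff ψ holds at every accessible world, and ◇ψ holds iff ψ holds at some accessible world.
Let φ = □(p ∨ q). Evaluate φ at each world:
  s0 (successors {s0, s3}): φ is true.
  s1 (successors {s1, s2, s3}): φ is false.
  s2 (successors {s1, s3}): φ is false.
  s3 (successors {s0, s1, s2}): φ is false.
For instance, at s0:
  At s0: □(p ∨ q) requires p ∨ q at every successor {s0, s3}.
    At s0: p ∨ q is true.
    At s3: p ∨ q is true.
  So □(p ∨ q) is true at s0.
Satisfying worlds: {s0}

1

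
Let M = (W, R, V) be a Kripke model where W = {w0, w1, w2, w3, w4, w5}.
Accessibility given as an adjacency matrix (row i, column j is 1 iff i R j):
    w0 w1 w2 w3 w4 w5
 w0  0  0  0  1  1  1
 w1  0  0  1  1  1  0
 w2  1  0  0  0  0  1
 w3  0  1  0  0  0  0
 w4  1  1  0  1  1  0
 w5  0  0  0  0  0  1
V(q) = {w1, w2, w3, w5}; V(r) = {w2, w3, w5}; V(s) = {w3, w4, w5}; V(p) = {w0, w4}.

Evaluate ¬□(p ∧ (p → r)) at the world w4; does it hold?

At w4: □(p ∧ (p → r)) is false, so ¬□(p ∧ (p → r)) is true.
  At w4: □(p ∧ (p → r)) requires p ∧ (p → r) at every successor {w0, w1, w3, w4}.
    p ∧ (p → r) fails at w0, so □(p ∧ (p → r)) is false at w4.

Yes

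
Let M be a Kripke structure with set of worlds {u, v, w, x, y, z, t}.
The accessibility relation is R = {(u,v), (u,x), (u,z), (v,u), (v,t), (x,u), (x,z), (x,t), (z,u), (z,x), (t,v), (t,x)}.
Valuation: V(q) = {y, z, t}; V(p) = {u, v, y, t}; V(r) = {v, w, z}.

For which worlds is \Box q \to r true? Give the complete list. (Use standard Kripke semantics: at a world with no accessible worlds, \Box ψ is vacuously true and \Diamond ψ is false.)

Let φ = \Box q \to r. Evaluate φ at each world:
  u (successors {v, x, z}): φ is true.
  v (successors {u, t}): φ is true.
  w (successors ∅): φ is true.
  x (successors {u, z, t}): φ is true.
  y (successors ∅): φ is false.
  z (successors {u, x}): φ is true.
  t (successors {v, x}): φ is true.
For instance, at x:
  At x: \Box q is false, r is false, so \Box q \to r is true.
    At x: \Box q requires q at every successor {u, z, t}.
      q fails at u, so \Box q is false at x.
Satisfying worlds: {u, v, w, x, z, t}

u, v, w, x, z, t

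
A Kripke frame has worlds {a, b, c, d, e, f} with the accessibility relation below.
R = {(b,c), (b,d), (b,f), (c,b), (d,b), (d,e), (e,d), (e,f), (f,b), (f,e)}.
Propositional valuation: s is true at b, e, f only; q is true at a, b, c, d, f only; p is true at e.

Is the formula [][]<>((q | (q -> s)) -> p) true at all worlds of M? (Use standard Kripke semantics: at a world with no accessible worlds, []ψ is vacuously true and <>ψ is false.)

Recall that []ψ holds at a world iff ψ holds at every accessible world, and <>ψ holds iff ψ holds at some accessible world.
Let φ = [][]<>((q | (q -> s)) -> p). Evaluate φ at each world:
  a (successors ∅): φ is true.
  b (successors {c, d, f}): φ is false.
  c (successors {b}): φ is false.
  d (successors {b, e}): φ is false.
  e (successors {d, f}): φ is false.
  f (successors {b, e}): φ is false.
Detail at b (counterexample):
  At b: [][]<>((q | (q -> s)) -> p) requires []<>((q | (q -> s)) -> p) at every successor {c, d, f}.
    []<>((q | (q -> s)) -> p) fails at c, so [][]<>((q | (q -> s)) -> p) is false at b.
      At c: []<>((q | (q -> s)) -> p) requires <>((q | (q -> s)) -> p) at every successor {b}.
        <>((q | (q -> s)) -> p) fails at b, so []<>((q | (q -> s)) -> p) is false at c.

No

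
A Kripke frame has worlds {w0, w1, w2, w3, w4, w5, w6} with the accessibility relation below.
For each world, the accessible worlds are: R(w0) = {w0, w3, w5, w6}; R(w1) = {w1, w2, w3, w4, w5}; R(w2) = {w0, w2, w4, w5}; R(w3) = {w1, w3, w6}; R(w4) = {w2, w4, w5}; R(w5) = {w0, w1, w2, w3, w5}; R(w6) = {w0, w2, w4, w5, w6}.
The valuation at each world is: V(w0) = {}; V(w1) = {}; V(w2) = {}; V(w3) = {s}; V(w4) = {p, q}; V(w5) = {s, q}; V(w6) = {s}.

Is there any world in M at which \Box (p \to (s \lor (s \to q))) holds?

Yes

Recall that \Box ψ holds at a world iff ψ holds at every accessible world, and \Diamond ψ holds iff ψ holds at some accessible world.
Let φ = \Box (p \to (s \lor (s \to q))). Evaluate φ at each world:
  w0 (successors {w0, w3, w5, w6}): φ is true.
  w1 (successors {w1, w2, w3, w4, w5}): φ is true.
  w2 (successors {w0, w2, w4, w5}): φ is true.
  w3 (successors {w1, w3, w6}): φ is true.
  w4 (successors {w2, w4, w5}): φ is true.
  w5 (successors {w0, w1, w2, w3, w5}): φ is true.
  w6 (successors {w0, w2, w4, w5, w6}): φ is true.
Detail at w0 (witness):
  At w0: \Box (p \to (s \lor (s \to q))) requires p \to (s \lor (s \to q)) at every successor {w0, w3, w5, w6}.
    At w0: p \to (s \lor (s \to q)) is true.
    At w3: p \to (s \lor (s \to q)) is true.
    At w5: p \to (s \lor (s \to q)) is true.
    At w6: p \to (s \lor (s \to q)) is true.
  So \Box (p \to (s \lor (s \to q))) is true at w0.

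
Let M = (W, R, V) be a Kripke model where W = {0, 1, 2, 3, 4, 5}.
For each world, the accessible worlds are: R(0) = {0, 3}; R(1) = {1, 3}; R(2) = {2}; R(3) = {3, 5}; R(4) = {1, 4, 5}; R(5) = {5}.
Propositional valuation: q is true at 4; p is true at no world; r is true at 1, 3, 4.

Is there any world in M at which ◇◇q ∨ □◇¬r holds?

Recall that □ψ holds at a world iff ψ holds at every accessible world, and ◇ψ holds iff ψ holds at some accessible world.
Let φ = ◇◇q ∨ □◇¬r. Evaluate φ at each world:
  0 (successors {0, 3}): φ is true.
  1 (successors {1, 3}): φ is false.
  2 (successors {2}): φ is true.
  3 (successors {3, 5}): φ is true.
  4 (successors {1, 4, 5}): φ is true.
  5 (successors {5}): φ is true.
Detail at 0 (witness):
  At 0: ◇◇q is false, □◇¬r is true, so ◇◇q ∨ □◇¬r is true.
    At 0: ◇◇q requires ◇q at some successor in {0, 3}.
      At 0: ◇q is false.
      At 3: ◇q is false.
    So ◇◇q is false at 0.
    At 0: □◇¬r requires ◇¬r at every successor {0, 3}.
      At 0: ◇¬r is true.
      At 3: ◇¬r is true.
    So □◇¬r is true at 0.

Yes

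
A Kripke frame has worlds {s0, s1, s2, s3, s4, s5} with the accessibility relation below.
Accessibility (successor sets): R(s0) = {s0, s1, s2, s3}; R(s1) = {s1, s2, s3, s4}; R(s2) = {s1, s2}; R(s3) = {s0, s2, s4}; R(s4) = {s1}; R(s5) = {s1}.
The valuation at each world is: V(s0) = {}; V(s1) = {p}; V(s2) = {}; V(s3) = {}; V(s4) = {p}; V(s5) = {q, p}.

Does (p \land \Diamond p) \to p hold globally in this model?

Yes

Let φ = (p \land \Diamond p) \to p. Evaluate φ at each world:
  s0 (successors {s0, s1, s2, s3}): φ is true.
  s1 (successors {s1, s2, s3, s4}): φ is true.
  s2 (successors {s1, s2}): φ is true.
  s3 (successors {s0, s2, s4}): φ is true.
  s4 (successors {s1}): φ is true.
  s5 (successors {s1}): φ is true.
For instance, at s4:
  At s4: p \land \Diamond p is true, p is true, so (p \land \Diamond p) \to p is true.
    At s4: p is true, \Diamond p is true, so p \land \Diamond p is true.
      At s4: \Diamond p requires p at some successor in {s1}.
        p holds at s1, so \Diamond p is true at s4.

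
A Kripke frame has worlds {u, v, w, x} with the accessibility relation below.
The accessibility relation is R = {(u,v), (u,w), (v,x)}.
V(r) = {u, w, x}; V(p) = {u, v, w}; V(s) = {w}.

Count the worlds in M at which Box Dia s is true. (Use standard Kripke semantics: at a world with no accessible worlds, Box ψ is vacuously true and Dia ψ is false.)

2

Let φ = Box Dia s. Evaluate φ at each world:
  u (successors {v, w}): φ is false.
  v (successors {x}): φ is false.
  w (successors ∅): φ is true.
  x (successors ∅): φ is true.
For instance, at u:
  At u: Box Dia s requires Dia s at every successor {v, w}.
    Dia s fails at v, so Box Dia s is false at u.
      At v: Dia s requires s at some successor in {x}.
        At x: s is false.
      So Dia s is false at v.
Satisfying worlds: {w, x}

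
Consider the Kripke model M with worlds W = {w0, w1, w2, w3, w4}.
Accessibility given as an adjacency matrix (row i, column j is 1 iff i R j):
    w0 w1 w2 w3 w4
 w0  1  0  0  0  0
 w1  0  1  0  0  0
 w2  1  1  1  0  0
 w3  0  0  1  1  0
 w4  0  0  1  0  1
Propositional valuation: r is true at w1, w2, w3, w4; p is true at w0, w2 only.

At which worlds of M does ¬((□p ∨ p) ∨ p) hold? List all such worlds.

w1, w3, w4

Recall that □ψ holds at a world iff ψ holds at every accessible world, and ◇ψ holds iff ψ holds at some accessible world.
Let φ = ¬((□p ∨ p) ∨ p). Evaluate φ at each world:
  w0 (successors {w0}): φ is false.
  w1 (successors {w1}): φ is true.
  w2 (successors {w0, w1, w2}): φ is false.
  w3 (successors {w2, w3}): φ is true.
  w4 (successors {w2, w4}): φ is true.
For instance, at w2:
  At w2: (□p ∨ p) ∨ p is true, so ¬((□p ∨ p) ∨ p) is false.
    At w2: □p ∨ p is true, p is true, so (□p ∨ p) ∨ p is true.
      At w2: □p is false, p is true, so □p ∨ p is true.
Satisfying worlds: {w1, w3, w4}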